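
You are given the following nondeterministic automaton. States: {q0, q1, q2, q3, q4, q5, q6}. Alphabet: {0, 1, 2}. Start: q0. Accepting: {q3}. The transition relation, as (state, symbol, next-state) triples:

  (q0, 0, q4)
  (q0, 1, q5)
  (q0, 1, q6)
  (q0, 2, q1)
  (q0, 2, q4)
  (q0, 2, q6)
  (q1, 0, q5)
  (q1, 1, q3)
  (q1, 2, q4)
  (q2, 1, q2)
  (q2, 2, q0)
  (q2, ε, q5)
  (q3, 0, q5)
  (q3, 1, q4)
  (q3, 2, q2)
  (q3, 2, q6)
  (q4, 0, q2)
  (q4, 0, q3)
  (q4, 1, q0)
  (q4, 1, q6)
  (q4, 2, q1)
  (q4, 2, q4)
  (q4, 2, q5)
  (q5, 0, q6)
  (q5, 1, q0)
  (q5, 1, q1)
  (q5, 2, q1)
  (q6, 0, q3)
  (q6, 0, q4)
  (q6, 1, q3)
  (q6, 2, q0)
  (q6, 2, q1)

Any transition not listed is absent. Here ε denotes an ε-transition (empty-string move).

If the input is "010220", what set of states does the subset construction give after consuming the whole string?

{q2, q3, q4, q5, q6}

Start in {q0}.
Read '0': q0→{q4}; now {q4}.
Read '1': q4→{q0, q6}; now {q0, q6}.
Read '0': q0→{q4}, q6→{q3, q4}; now {q3, q4}.
Read '2': q3→{q2, q6}, q4→{q1, q4, q5}; now {q1, q2, q4, q5, q6}.
Read '2': q1→{q4}, q2→{q0}, q4→{q1, q4, q5}, q5→{q1}, q6→{q0, q1}; now {q0, q1, q4, q5}.
Read '0': q0→{q4}, q1→{q5}, q4→{q2, q3}, q5→{q6}; now {q2, q3, q4, q5, q6}.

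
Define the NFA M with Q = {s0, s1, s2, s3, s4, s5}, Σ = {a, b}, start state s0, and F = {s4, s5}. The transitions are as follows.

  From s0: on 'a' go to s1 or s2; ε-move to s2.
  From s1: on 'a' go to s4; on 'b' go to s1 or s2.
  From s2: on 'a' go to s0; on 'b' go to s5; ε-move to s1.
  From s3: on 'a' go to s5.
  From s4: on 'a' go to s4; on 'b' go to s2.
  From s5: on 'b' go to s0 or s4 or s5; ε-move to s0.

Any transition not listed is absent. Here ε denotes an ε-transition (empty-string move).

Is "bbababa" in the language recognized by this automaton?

Yes

Start: ε-closure({s0}) = {s0, s1, s2}.
Read 'b': {s0, s1, s2} → {s0, s1, s2, s5}.
Read 'b': {s0, s1, s2, s5} → {s0, s1, s2, s4, s5}.
Read 'a': {s0, s1, s2, s4, s5} → {s0, s1, s2, s4}.
Read 'b': {s0, s1, s2, s4} → {s0, s1, s2, s5}.
Read 'a': {s0, s1, s2, s5} → {s0, s1, s2, s4}.
Read 'b': {s0, s1, s2, s4} → {s0, s1, s2, s5}.
Read 'a': {s0, s1, s2, s5} → {s0, s1, s2, s4}.
The final set {s0, s1, s2, s4} contains the accepting state s4.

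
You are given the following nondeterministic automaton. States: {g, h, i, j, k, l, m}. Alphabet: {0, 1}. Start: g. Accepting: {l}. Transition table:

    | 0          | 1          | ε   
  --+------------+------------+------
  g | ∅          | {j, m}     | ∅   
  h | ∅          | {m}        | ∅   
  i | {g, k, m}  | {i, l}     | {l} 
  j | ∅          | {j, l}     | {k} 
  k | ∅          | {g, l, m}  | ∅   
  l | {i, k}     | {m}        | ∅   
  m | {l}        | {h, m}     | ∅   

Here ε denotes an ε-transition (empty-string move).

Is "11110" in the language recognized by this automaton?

Start in {g}.
Read '1': g→{j, m}; union {j, m}; ε-closure = {j, k, m}.
Read '1': j→{j, l}, k→{g, l, m}, m→{h, m}; union {g, h, j, l, m}; ε-closure = {g, h, j, k, l, m}.
Read '1': g→{j, m}, h→{m}, j→{j, l}, k→{g, l, m}, l→{m}, m→{h, m}; union {g, h, j, l, m}; ε-closure = {g, h, j, k, l, m}.
Read '1': g→{j, m}, h→{m}, j→{j, l}, k→{g, l, m}, l→{m}, m→{h, m}; union {g, h, j, l, m}; ε-closure = {g, h, j, k, l, m}.
Read '0': g→∅, h→∅, j→∅, k→∅, l→{i, k}, m→{l}; now {i, k, l}.
The final set {i, k, l} contains the accepting state l.

Yes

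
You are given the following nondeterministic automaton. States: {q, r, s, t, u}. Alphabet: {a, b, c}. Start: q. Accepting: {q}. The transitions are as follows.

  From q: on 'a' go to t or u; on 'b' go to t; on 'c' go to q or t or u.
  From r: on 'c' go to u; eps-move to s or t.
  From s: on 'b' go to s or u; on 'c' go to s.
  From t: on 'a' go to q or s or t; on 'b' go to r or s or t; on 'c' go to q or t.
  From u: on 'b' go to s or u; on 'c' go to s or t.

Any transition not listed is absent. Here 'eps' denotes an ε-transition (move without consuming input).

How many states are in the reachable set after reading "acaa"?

Start in {q}.
Read 'a': q→{t, u}; now {t, u}.
Read 'c': t→{q, t}, u→{s, t}; now {q, s, t}.
Read 'a': q→{t, u}, s→∅, t→{q, s, t}; now {q, s, t, u}.
Read 'a': q→{t, u}, s→∅, t→{q, s, t}, u→∅; now {q, s, t, u}.
That set has 4 states.

4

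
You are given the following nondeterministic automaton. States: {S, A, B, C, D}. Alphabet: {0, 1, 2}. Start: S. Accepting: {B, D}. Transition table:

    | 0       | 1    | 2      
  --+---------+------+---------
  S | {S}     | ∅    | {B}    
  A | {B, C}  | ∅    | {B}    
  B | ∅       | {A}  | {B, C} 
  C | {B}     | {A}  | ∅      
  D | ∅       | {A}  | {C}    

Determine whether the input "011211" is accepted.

Start in {S}.
Read '0': {S} → {S}.
Read '1': {S} → ∅.
The set is empty and remains empty for the remaining 4 symbols.
The final set ∅ contains no accepting state.

No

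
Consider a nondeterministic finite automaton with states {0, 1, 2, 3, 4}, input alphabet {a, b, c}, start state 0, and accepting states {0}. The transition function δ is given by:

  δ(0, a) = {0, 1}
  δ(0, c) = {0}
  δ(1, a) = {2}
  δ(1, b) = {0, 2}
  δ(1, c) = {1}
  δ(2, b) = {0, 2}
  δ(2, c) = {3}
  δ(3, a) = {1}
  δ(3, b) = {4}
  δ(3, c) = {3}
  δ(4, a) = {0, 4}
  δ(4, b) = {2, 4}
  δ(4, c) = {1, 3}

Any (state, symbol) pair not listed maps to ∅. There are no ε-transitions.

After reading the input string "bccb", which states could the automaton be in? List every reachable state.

Start in {0}.
Read 'b': {0} → ∅.
The set is empty and remains empty for the remaining 3 symbols.

∅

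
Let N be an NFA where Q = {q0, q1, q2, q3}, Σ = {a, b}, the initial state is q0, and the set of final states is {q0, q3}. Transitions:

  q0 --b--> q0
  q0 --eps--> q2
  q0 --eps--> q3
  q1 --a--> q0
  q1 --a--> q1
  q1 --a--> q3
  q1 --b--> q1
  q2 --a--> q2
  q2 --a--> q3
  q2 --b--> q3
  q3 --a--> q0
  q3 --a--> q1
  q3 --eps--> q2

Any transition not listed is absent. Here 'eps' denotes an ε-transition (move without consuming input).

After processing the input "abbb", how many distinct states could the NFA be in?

4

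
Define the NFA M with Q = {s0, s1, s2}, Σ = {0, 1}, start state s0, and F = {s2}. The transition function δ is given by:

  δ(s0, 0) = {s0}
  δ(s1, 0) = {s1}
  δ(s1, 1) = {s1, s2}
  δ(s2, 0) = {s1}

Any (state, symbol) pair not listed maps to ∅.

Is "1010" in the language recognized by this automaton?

No

Start in {s0}.
Read '1': {s0} → ∅.
The set is empty and remains empty for the remaining 3 symbols.
The final set ∅ contains no accepting state.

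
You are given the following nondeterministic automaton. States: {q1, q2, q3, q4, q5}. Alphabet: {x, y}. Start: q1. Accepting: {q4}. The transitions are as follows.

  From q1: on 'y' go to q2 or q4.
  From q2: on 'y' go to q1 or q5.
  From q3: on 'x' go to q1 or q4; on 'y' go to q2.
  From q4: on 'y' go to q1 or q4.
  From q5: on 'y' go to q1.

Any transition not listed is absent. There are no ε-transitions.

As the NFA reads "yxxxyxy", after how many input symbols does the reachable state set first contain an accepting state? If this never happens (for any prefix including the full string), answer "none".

1

Start in {q1}.
Read 'y': {q1} → {q2, q4}.
None of the earlier sets intersect F, but {q2, q4} does.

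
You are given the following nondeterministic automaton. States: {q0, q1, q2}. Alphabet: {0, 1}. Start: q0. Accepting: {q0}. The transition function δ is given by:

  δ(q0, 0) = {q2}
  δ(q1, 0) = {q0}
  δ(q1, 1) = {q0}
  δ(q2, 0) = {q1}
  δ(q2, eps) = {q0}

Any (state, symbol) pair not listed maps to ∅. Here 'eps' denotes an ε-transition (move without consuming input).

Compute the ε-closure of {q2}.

{q0, q2}

Begin with {q2}.
ε-move q2 → q0; add q0.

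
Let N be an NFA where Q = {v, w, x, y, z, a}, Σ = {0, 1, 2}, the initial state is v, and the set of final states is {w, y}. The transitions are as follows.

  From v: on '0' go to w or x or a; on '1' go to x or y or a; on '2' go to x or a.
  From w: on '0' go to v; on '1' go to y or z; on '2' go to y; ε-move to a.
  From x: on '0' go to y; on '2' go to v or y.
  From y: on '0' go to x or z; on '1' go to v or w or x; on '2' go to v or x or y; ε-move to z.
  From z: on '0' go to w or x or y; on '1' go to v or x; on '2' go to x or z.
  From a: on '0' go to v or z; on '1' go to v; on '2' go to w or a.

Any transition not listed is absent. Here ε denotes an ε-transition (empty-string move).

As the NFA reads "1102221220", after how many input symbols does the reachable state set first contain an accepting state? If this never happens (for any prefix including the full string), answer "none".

1

Start in {v}.
Read '1': v→{x, y, a}; union {x, y, a}; ε-closure = {x, y, z, a}.
None of the earlier sets intersect F, but {x, y, z, a} does.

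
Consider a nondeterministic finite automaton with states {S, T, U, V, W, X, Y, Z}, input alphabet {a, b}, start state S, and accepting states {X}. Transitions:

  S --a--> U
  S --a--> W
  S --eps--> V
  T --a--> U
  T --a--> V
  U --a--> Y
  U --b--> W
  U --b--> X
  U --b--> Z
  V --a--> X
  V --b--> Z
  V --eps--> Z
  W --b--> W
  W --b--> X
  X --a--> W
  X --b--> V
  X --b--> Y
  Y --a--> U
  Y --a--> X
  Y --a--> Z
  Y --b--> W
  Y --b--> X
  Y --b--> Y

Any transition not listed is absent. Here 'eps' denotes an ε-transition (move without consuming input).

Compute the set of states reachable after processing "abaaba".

{U, W, X, Z}

Start: ε-closure({S}) = {S, V, Z}.
Read 'a': {S, V, Z} → {U, W, X}.
Read 'b': {U, W, X} → {V, W, X, Y, Z}.
Read 'a': {V, W, X, Y, Z} → {U, W, X, Z}.
Read 'a': {U, W, X, Z} → {W, Y}.
Read 'b': {W, Y} → {W, X, Y}.
Read 'a': {W, X, Y} → {U, W, X, Z}.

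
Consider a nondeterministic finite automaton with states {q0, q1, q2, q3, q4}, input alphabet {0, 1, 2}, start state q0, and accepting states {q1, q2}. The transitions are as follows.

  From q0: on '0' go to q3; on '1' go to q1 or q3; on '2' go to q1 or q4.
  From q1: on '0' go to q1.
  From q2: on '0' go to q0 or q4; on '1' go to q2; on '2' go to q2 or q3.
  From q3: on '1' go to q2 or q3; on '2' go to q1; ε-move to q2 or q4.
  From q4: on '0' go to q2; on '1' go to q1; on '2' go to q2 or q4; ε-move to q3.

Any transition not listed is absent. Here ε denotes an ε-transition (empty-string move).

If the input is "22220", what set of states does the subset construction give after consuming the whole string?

Start in {q0}.
Read '2': {q0} → {q1, q2, q3, q4}.
Read '2': {q1, q2, q3, q4} → {q1, q2, q3, q4}.
Read '2': {q1, q2, q3, q4} → {q1, q2, q3, q4}.
Read '2': {q1, q2, q3, q4} → {q1, q2, q3, q4}.
Read '0': {q1, q2, q3, q4} → {q0, q1, q2, q3, q4}.

{q0, q1, q2, q3, q4}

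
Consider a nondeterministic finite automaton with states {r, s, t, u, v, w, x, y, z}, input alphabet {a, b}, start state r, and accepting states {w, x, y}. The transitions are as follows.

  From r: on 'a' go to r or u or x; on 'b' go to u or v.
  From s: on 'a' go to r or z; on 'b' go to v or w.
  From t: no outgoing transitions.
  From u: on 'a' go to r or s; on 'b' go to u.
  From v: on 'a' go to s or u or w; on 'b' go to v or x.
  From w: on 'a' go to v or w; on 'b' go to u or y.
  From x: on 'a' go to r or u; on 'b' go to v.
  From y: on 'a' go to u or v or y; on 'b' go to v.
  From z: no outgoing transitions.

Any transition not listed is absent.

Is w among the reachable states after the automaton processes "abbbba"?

Start in {r}.
Read 'a': {r} → {r, u, x}.
Read 'b': {r, u, x} → {u, v}.
Read 'b': {u, v} → {u, v, x}.
Read 'b': {u, v, x} → {u, v, x}.
Read 'b': {u, v, x} → {u, v, x}.
Read 'a': {u, v, x} → {r, s, u, w}.
State w is in {r, s, u, w}.

Yes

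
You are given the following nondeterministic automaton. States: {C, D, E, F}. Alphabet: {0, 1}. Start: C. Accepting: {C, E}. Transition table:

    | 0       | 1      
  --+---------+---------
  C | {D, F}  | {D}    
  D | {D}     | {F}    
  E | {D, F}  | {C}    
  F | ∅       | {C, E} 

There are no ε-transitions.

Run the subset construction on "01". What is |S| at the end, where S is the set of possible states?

3

Start in {C}.
Read '0': C→{D, F}; now {D, F}.
Read '1': D→{F}, F→{C, E}; now {C, E, F}.
That set has 3 states.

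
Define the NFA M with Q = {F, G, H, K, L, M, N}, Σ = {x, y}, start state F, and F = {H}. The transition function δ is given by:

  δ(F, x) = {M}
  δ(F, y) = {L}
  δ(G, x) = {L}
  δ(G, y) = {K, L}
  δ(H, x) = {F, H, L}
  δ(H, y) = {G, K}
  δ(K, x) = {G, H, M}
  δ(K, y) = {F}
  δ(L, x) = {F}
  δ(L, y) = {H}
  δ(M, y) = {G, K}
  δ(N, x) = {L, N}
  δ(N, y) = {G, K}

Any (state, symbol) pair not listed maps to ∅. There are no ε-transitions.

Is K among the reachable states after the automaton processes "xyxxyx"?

Start in {F}.
Read 'x': {F} → {M}.
Read 'y': {M} → {G, K}.
Read 'x': {G, K} → {G, H, L, M}.
Read 'x': {G, H, L, M} → {F, H, L}.
Read 'y': {F, H, L} → {G, H, K, L}.
Read 'x': {G, H, K, L} → {F, G, H, L, M}.
State K is not in {F, G, H, L, M}.

No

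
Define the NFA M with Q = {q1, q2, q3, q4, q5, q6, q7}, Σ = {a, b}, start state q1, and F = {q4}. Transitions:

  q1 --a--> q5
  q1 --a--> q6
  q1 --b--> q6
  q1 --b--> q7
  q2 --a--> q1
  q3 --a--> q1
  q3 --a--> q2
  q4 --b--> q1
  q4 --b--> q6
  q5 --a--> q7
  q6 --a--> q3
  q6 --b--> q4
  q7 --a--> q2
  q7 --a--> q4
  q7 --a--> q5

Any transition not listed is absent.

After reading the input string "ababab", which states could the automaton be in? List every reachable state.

∅

Start in {q1}.
Read 'a': q1→{q5, q6}; now {q5, q6}.
Read 'b': q5→∅, q6→{q4}; now {q4}.
Read 'a': q4→∅; now ∅.
The set is empty and remains empty for the remaining 3 symbols.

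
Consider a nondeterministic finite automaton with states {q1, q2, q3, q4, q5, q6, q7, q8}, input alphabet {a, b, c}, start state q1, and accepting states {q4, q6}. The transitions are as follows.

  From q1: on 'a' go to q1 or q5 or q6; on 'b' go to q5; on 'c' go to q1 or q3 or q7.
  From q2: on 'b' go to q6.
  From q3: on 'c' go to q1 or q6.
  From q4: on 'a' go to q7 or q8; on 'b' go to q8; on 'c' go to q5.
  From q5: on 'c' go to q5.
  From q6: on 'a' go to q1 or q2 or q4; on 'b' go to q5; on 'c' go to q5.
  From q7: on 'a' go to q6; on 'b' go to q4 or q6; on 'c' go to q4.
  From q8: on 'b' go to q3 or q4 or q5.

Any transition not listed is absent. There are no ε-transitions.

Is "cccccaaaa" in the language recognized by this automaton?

Yes

Start in {q1}.
Read 'c': {q1} → {q1, q3, q7}.
Read 'c': {q1, q3, q7} → {q1, q3, q4, q6, q7}.
Read 'c': {q1, q3, q4, q6, q7} → {q1, q3, q4, q5, q6, q7}.
Read 'c': {q1, q3, q4, q5, q6, q7} → {q1, q3, q4, q5, q6, q7}.
Read 'c': {q1, q3, q4, q5, q6, q7} → {q1, q3, q4, q5, q6, q7}.
Read 'a': {q1, q3, q4, q5, q6, q7} → {q1, q2, q4, q5, q6, q7, q8}.
Read 'a': {q1, q2, q4, q5, q6, q7, q8} → {q1, q2, q4, q5, q6, q7, q8}.
Read 'a': {q1, q2, q4, q5, q6, q7, q8} → {q1, q2, q4, q5, q6, q7, q8}.
Read 'a': {q1, q2, q4, q5, q6, q7, q8} → {q1, q2, q4, q5, q6, q7, q8}.
The final set {q1, q2, q4, q5, q6, q7, q8} contains the accepting states q4, q6.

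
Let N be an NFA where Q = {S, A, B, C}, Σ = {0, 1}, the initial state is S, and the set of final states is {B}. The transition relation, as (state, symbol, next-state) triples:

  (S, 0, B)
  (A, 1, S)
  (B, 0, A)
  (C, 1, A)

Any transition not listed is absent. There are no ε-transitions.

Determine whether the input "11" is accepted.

Start in {S}.
Read '1': S→∅; now ∅.
The set is empty and remains empty for the remaining 1 symbol.
The final set ∅ contains no accepting state.

No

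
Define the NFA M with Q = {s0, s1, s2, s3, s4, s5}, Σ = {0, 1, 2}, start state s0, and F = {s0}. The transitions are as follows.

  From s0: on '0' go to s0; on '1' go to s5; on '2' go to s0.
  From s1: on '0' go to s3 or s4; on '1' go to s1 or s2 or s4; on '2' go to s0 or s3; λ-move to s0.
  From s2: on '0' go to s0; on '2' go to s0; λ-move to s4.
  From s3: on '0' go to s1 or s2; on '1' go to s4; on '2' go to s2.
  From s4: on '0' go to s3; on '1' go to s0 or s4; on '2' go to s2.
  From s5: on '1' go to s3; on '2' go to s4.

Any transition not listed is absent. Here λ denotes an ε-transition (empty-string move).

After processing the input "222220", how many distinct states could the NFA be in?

1

Start in {s0}.
Read '2': s0→{s0}; now {s0}.
Read '2': s0→{s0}; now {s0}.
Read '2': s0→{s0}; now {s0}.
Read '2': s0→{s0}; now {s0}.
Read '2': s0→{s0}; now {s0}.
Read '0': s0→{s0}; now {s0}.
That set has 1 state.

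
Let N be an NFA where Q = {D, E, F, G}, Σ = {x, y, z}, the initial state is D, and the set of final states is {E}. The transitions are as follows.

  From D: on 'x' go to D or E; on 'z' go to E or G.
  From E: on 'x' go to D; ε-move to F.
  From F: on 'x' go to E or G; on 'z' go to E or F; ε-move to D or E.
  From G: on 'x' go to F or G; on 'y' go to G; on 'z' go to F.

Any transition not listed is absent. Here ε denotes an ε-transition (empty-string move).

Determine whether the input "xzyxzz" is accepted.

Start in {D}.
Read 'x': D→{D, E}; union {D, E}; ε-closure = {D, E, F}.
Read 'z': D→{E, G}, E→∅, F→{E, F}; union {E, F, G}; ε-closure = {D, E, F, G}.
Read 'y': D→∅, E→∅, F→∅, G→{G}; now {G}.
Read 'x': G→{F, G}; union {F, G}; ε-closure = {D, E, F, G}.
Read 'z': D→{E, G}, E→∅, F→{E, F}, G→{F}; union {E, F, G}; ε-closure = {D, E, F, G}.
Read 'z': D→{E, G}, E→∅, F→{E, F}, G→{F}; union {E, F, G}; ε-closure = {D, E, F, G}.
The final set {D, E, F, G} contains the accepting state E.

Yes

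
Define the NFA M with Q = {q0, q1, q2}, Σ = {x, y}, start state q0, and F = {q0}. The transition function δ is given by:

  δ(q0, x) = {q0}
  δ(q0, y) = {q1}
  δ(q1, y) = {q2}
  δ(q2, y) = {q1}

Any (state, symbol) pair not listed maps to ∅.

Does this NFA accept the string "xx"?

Yes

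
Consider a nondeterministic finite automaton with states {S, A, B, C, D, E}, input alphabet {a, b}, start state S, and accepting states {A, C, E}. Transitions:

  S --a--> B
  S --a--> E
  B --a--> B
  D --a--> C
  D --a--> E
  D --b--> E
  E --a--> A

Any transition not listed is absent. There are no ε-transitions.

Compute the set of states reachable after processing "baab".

∅

Start in {S}.
Read 'b': S→∅; now ∅.
The set is empty and remains empty for the remaining 3 symbols.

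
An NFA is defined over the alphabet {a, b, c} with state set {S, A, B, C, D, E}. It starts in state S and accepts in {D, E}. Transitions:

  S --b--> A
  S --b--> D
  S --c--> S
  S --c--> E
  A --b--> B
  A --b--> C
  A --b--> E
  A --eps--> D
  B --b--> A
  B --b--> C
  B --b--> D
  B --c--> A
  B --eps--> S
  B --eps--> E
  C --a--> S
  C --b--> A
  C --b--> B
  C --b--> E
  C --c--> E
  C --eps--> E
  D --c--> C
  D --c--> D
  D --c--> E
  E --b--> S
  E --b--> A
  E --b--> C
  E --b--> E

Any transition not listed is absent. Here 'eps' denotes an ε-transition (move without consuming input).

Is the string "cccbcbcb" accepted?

Yes

Start in {S}.
Read 'c': S→{S, E}; now {S, E}.
Read 'c': S→{S, E}, E→∅; now {S, E}.
Read 'c': S→{S, E}, E→∅; now {S, E}.
Read 'b': S→{A, D}, E→{S, A, C, E}; now {S, A, C, D, E}.
Read 'c': S→{S, E}, A→∅, C→{E}, D→{C, D, E}, E→∅; now {S, C, D, E}.
Read 'b': S→{A, D}, C→{A, B, E}, D→∅, E→{S, A, C, E}; now {S, A, B, C, D, E}.
Read 'c': S→{S, E}, A→∅, B→{A}, C→{E}, D→{C, D, E}, E→∅; now {S, A, C, D, E}.
Read 'b': S→{A, D}, A→{B, C, E}, C→{A, B, E}, D→∅, E→{S, A, C, E}; now {S, A, B, C, D, E}.
The final set {S, A, B, C, D, E} contains the accepting states D, E.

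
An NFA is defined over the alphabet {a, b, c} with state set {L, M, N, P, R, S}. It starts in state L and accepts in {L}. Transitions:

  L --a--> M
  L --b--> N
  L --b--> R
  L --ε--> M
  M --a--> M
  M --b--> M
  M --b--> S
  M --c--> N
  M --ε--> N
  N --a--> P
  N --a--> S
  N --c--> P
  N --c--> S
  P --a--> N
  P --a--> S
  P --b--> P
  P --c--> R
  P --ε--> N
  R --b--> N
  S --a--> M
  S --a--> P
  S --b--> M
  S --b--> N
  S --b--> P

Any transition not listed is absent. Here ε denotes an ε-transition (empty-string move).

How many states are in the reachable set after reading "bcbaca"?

4

Start: ε-closure({L}) = {L, M, N}.
Read 'b': {L, M, N} → {M, N, R, S}.
Read 'c': {M, N, R, S} → {N, P, S}.
Read 'b': {N, P, S} → {M, N, P}.
Read 'a': {M, N, P} → {M, N, P, S}.
Read 'c': {M, N, P, S} → {N, P, R, S}.
Read 'a': {N, P, R, S} → {M, N, P, S}.
That set has 4 states.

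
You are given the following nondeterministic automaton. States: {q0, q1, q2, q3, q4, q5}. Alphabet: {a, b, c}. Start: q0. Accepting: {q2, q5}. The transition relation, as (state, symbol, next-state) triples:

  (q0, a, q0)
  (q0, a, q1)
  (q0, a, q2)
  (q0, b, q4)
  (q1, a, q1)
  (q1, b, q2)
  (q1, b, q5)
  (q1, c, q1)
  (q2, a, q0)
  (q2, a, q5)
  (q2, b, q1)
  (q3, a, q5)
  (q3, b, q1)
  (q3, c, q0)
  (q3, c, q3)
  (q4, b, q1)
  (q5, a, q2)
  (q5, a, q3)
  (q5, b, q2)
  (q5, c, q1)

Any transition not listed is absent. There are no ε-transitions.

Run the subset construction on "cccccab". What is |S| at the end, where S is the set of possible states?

Start in {q0}.
Read 'c': q0→∅; now ∅.
The set is empty and remains empty for the remaining 6 symbols.
That set has 0 states.

0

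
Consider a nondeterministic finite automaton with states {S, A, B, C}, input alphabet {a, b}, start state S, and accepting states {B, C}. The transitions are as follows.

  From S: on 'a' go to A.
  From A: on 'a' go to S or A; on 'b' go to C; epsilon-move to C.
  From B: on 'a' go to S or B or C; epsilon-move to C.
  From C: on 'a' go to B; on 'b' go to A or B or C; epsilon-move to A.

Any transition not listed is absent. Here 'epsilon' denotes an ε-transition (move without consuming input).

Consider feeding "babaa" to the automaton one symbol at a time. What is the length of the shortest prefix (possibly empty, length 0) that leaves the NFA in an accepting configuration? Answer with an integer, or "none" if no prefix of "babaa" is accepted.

none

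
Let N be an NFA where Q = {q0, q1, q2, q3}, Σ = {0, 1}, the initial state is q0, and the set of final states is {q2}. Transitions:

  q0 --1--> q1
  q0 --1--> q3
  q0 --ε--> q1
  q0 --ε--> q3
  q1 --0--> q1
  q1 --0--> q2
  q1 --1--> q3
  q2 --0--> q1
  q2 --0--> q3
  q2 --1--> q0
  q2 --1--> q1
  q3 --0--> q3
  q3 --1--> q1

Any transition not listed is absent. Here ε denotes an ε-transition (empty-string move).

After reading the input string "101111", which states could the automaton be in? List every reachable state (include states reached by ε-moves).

{q1, q3}

Start: ε-closure({q0}) = {q0, q1, q3}.
Read '1': q0→{q1, q3}, q1→{q3}, q3→{q1}; now {q1, q3}.
Read '0': q1→{q1, q2}, q3→{q3}; now {q1, q2, q3}.
Read '1': q1→{q3}, q2→{q0, q1}, q3→{q1}; now {q0, q1, q3}.
Read '1': q0→{q1, q3}, q1→{q3}, q3→{q1}; now {q1, q3}.
Read '1': q1→{q3}, q3→{q1}; now {q1, q3}.
Read '1': q1→{q3}, q3→{q1}; now {q1, q3}.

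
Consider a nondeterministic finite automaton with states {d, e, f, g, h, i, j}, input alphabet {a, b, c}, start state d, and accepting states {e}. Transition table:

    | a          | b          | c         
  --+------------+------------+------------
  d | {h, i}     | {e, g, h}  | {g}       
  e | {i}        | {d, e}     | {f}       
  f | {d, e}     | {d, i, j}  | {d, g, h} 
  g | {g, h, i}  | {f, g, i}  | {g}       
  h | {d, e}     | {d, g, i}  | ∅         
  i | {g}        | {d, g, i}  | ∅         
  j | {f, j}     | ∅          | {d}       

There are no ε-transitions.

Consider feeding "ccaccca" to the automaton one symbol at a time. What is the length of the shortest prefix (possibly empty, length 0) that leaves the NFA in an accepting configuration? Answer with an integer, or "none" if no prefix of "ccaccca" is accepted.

none

Start in {d}.
Read 'c': d→{g}; now {g}.
Read 'c': g→{g}; now {g}.
Read 'a': g→{g, h, i}; now {g, h, i}.
Read 'c': g→{g}, h→∅, i→∅; now {g}.
Read 'c': g→{g}; now {g}.
Read 'c': g→{g}; now {g}.
Read 'a': g→{g, h, i}; now {g, h, i}.
No reachable set along the way intersects F.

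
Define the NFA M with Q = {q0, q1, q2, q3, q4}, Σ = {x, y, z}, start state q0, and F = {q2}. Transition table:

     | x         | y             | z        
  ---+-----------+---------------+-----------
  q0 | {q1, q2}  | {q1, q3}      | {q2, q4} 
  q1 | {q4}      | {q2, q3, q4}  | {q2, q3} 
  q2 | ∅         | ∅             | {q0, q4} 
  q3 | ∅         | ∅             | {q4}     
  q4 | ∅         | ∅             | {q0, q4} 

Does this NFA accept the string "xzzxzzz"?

Yes

Start in {q0}.
Read 'x': {q0} → {q1, q2}.
Read 'z': {q1, q2} → {q0, q2, q3, q4}.
Read 'z': {q0, q2, q3, q4} → {q0, q2, q4}.
Read 'x': {q0, q2, q4} → {q1, q2}.
Read 'z': {q1, q2} → {q0, q2, q3, q4}.
Read 'z': {q0, q2, q3, q4} → {q0, q2, q4}.
Read 'z': {q0, q2, q4} → {q0, q2, q4}.
The final set {q0, q2, q4} contains the accepting state q2.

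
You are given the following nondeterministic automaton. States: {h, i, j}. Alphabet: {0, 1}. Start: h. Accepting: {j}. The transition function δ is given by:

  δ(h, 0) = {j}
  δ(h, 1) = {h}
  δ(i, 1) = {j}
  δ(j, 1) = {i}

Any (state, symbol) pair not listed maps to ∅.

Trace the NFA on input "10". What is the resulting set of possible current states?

{j}

Start in {h}.
Read '1': h→{h}; now {h}.
Read '0': h→{j}; now {j}.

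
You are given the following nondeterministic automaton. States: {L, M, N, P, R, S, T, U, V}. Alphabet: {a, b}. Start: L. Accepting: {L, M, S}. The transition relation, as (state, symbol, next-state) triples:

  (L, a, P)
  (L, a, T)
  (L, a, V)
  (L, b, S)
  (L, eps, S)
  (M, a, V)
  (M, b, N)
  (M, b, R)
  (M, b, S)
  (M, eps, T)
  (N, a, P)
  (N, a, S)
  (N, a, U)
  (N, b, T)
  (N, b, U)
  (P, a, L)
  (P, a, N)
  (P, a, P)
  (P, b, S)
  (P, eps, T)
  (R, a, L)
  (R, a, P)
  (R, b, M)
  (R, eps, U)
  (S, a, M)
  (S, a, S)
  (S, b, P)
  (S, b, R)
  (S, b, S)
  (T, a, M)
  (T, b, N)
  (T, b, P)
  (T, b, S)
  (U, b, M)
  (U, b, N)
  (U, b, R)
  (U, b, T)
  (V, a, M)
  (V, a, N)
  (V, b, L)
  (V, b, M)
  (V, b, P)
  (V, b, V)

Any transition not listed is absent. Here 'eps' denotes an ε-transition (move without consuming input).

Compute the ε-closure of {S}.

Begin with {S}.
No ε-moves leave this set, so the closure equals the set itself.

{S}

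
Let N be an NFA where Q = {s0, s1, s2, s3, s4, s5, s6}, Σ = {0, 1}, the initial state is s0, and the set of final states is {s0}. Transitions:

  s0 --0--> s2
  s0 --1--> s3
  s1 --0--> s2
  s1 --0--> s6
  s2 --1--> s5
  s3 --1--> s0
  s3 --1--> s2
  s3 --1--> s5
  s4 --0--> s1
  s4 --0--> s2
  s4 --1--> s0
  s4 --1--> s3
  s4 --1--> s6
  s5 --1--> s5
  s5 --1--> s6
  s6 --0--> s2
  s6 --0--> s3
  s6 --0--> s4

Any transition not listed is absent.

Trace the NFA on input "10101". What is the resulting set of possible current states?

∅

Start in {s0}.
Read '1': s0→{s3}; now {s3}.
Read '0': s3→∅; now ∅.
The set is empty and remains empty for the remaining 3 symbols.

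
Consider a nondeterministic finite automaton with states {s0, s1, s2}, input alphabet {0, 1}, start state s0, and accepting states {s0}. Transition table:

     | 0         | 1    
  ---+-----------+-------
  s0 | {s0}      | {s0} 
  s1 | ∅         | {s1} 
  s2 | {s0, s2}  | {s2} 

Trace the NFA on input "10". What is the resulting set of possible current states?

{s0}

Start in {s0}.
Read '1': s0→{s0}; now {s0}.
Read '0': s0→{s0}; now {s0}.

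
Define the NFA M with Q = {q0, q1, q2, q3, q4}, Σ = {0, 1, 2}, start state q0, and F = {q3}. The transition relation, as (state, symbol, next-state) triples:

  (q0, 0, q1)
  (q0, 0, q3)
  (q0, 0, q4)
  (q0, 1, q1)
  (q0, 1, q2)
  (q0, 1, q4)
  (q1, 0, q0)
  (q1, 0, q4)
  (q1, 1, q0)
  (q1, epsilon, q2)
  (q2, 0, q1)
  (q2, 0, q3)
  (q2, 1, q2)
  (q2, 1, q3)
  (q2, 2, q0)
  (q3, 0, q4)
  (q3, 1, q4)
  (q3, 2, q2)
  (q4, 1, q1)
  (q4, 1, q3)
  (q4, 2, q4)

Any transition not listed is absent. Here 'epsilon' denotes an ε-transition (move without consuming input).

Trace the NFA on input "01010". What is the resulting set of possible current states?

{q0, q1, q2, q3, q4}

Start in {q0}.
Read '0': q0→{q1, q3, q4}; union {q1, q3, q4}; ε-closure = {q1, q2, q3, q4}.
Read '1': q1→{q0}, q2→{q2, q3}, q3→{q4}, q4→{q1, q3}; now {q0, q1, q2, q3, q4}.
Read '0': q0→{q1, q3, q4}, q1→{q0, q4}, q2→{q1, q3}, q3→{q4}, q4→∅; union {q0, q1, q3, q4}; ε-closure = {q0, q1, q2, q3, q4}.
Read '1': q0→{q1, q2, q4}, q1→{q0}, q2→{q2, q3}, q3→{q4}, q4→{q1, q3}; now {q0, q1, q2, q3, q4}.
Read '0': q0→{q1, q3, q4}, q1→{q0, q4}, q2→{q1, q3}, q3→{q4}, q4→∅; union {q0, q1, q3, q4}; ε-closure = {q0, q1, q2, q3, q4}.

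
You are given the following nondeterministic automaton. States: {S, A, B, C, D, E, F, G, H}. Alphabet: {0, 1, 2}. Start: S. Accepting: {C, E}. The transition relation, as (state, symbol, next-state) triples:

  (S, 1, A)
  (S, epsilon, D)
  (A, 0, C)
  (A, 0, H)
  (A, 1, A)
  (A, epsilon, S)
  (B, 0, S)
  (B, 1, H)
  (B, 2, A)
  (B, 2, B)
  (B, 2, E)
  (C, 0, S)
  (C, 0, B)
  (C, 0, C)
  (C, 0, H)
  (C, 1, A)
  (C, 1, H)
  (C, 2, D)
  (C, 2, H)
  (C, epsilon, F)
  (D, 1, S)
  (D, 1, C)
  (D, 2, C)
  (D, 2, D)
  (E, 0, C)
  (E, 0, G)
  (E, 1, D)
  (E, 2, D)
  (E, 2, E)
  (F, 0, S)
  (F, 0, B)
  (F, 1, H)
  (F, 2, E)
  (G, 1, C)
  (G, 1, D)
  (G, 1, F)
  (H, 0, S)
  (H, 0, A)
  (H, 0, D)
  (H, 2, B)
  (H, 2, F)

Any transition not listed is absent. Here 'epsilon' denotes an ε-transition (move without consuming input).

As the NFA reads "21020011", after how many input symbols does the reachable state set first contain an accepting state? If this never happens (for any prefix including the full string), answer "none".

1

Start: ε-closure({S}) = {S, D}.
Read '2': {S, D} → {C, D, F}.
None of the earlier sets intersect F, but {C, D, F} does.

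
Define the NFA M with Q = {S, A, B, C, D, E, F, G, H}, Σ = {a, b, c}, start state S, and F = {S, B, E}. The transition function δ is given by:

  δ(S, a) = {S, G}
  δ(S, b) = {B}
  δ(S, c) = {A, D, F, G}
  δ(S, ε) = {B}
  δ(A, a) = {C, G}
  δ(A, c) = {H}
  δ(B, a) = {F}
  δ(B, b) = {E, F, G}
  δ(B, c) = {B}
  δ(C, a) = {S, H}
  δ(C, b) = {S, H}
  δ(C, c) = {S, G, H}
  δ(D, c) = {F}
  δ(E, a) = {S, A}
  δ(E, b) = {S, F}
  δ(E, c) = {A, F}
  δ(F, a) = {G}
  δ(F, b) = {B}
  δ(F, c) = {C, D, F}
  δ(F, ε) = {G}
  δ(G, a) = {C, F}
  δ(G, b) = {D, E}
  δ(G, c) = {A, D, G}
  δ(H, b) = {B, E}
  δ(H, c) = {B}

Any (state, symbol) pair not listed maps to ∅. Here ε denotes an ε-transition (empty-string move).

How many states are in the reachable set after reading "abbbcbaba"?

6

Start: ε-closure({S}) = {S, B}.
Read 'a': {S, B} → {S, B, F, G}.
Read 'b': {S, B, F, G} → {B, D, E, F, G}.
Read 'b': {B, D, E, F, G} → {S, B, D, E, F, G}.
Read 'b': {S, B, D, E, F, G} → {S, B, D, E, F, G}.
Read 'c': {S, B, D, E, F, G} → {A, B, C, D, F, G}.
Read 'b': {A, B, C, D, F, G} → {S, B, D, E, F, G, H}.
Read 'a': {S, B, D, E, F, G, H} → {S, A, B, C, F, G}.
Read 'b': {S, A, B, C, F, G} → {S, B, D, E, F, G, H}.
Read 'a': {S, B, D, E, F, G, H} → {S, A, B, C, F, G}.
That set has 6 states.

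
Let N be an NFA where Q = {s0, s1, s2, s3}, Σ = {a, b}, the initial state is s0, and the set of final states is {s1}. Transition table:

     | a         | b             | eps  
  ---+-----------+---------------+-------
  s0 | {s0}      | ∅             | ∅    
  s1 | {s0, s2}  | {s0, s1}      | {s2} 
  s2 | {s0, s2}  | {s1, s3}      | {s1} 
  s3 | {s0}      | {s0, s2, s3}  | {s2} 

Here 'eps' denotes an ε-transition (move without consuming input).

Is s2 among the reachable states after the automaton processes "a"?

No

Start in {s0}.
Read 'a': {s0} → {s0}.
State s2 is not in {s0}.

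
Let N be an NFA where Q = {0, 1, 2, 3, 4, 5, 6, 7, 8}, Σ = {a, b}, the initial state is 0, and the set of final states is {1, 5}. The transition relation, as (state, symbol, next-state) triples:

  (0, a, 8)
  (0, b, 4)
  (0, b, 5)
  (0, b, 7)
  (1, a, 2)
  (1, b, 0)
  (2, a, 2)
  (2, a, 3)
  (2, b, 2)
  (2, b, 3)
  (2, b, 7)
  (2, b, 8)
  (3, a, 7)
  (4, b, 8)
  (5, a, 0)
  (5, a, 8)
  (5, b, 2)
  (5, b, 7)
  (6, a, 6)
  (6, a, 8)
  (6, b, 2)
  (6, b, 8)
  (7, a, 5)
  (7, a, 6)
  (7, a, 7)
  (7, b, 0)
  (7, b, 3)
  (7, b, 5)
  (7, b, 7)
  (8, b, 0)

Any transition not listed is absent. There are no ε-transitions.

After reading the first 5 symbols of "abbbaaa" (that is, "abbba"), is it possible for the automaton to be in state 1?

No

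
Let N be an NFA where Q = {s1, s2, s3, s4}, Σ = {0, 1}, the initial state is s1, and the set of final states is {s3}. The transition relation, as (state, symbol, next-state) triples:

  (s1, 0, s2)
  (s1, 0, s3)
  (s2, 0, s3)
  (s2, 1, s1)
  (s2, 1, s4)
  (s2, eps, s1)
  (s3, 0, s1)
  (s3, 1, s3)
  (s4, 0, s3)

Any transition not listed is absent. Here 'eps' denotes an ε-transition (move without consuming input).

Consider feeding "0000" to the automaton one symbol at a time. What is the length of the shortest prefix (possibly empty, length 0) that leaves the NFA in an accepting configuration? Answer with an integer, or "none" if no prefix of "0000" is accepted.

1

Start in {s1}.
Read '0': {s1} → {s1, s2, s3}.
None of the earlier sets intersect F, but {s1, s2, s3} does.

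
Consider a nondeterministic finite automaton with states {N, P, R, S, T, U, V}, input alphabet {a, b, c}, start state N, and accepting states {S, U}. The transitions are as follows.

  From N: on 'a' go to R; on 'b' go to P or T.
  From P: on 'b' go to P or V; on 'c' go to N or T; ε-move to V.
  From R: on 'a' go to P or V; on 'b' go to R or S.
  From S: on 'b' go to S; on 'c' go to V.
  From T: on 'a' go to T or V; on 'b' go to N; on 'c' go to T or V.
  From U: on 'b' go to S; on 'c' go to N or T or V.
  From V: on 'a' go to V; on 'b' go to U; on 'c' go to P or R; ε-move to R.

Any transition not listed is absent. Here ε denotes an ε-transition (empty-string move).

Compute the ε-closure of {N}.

{N}

Begin with {N}.
No ε-moves leave this set, so the closure equals the set itself.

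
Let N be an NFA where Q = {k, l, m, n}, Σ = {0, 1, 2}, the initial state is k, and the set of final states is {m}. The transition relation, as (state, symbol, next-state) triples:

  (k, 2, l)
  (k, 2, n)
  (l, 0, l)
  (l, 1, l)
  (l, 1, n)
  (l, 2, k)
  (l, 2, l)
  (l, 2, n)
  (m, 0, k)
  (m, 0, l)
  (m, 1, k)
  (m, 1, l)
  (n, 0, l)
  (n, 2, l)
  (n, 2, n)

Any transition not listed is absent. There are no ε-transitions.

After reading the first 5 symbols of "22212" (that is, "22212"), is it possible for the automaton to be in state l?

Start in {k}.
Read '2': k→{l, n}; now {l, n}.
Read '2': l→{k, l, n}, n→{l, n}; now {k, l, n}.
Read '2': k→{l, n}, l→{k, l, n}, n→{l, n}; now {k, l, n}.
Read '1': k→∅, l→{l, n}, n→∅; now {l, n}.
Read '2': l→{k, l, n}, n→{l, n}; now {k, l, n}.
State l is in {k, l, n}.

Yes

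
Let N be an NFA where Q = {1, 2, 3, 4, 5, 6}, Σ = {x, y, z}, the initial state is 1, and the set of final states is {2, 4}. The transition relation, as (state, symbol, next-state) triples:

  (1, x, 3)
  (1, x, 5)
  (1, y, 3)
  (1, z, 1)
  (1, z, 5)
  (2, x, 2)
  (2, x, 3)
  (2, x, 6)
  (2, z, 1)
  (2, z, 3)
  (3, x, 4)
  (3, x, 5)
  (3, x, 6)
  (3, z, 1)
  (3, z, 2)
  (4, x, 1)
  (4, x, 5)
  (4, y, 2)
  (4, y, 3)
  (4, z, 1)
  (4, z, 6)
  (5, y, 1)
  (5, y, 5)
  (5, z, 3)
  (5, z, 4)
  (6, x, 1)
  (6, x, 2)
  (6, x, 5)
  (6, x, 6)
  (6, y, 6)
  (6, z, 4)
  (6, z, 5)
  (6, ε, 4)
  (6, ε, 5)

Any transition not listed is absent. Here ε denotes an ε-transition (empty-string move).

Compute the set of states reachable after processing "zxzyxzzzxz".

Start in {1}.
Read 'z': {1} → {1, 5}.
Read 'x': {1, 5} → {3, 5}.
Read 'z': {3, 5} → {1, 2, 3, 4}.
Read 'y': {1, 2, 3, 4} → {2, 3}.
Read 'x': {2, 3} → {2, 3, 4, 5, 6}.
Read 'z': {2, 3, 4, 5, 6} → {1, 2, 3, 4, 5, 6}.
Read 'z': {1, 2, 3, 4, 5, 6} → {1, 2, 3, 4, 5, 6}.
Read 'z': {1, 2, 3, 4, 5, 6} → {1, 2, 3, 4, 5, 6}.
Read 'x': {1, 2, 3, 4, 5, 6} → {1, 2, 3, 4, 5, 6}.
Read 'z': {1, 2, 3, 4, 5, 6} → {1, 2, 3, 4, 5, 6}.

{1, 2, 3, 4, 5, 6}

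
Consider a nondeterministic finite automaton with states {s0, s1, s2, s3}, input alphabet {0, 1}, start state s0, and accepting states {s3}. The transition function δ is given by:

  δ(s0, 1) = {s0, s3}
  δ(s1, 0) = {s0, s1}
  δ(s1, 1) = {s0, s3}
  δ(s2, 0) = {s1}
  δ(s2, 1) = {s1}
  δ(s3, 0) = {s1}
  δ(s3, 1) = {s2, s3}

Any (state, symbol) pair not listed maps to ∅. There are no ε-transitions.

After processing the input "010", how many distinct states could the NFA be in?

Start in {s0}.
Read '0': s0→∅; now ∅.
The set is empty and remains empty for the remaining 2 symbols.
That set has 0 states.

0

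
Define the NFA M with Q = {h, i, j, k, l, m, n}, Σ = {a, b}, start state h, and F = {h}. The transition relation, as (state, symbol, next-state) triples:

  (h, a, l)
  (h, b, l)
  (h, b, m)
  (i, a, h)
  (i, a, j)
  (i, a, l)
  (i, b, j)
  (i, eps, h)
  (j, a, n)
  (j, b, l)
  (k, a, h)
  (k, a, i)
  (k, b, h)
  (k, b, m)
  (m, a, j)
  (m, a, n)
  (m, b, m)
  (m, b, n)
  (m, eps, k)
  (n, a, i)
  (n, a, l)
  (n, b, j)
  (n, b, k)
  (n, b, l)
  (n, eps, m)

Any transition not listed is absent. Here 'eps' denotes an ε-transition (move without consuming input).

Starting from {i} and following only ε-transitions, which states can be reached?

{h, i}

Begin with {i}.
ε-move i → h; add h.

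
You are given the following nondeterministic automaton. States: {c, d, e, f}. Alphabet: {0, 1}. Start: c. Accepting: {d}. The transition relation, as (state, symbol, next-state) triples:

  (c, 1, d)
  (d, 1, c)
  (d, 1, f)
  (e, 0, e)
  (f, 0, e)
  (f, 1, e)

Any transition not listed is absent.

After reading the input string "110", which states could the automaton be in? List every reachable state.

{e}

Start in {c}.
Read '1': c→{d}; now {d}.
Read '1': d→{c, f}; now {c, f}.
Read '0': c→∅, f→{e}; now {e}.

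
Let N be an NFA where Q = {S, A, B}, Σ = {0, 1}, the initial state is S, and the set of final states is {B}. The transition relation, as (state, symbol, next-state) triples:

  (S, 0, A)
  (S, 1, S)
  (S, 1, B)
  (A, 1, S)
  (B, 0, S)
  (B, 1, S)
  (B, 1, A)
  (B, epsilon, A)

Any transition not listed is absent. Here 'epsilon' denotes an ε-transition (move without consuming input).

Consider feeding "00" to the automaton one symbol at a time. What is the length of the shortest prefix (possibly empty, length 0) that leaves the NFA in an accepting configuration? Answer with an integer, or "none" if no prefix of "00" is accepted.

Start in {S}.
Read '0': S→{A}; now {A}.
Read '0': A→∅; now ∅.
No reachable set along the way intersects F.

none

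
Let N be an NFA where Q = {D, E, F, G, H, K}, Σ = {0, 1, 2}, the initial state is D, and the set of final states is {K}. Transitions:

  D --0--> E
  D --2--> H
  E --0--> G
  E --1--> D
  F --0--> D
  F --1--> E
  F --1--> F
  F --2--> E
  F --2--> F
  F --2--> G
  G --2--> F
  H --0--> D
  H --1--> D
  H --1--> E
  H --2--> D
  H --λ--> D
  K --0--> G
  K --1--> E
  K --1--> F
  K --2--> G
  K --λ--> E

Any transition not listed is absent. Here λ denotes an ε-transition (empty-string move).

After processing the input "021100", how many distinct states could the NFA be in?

0

Start in {D}.
Read '0': {D} → {E}.
Read '2': {E} → ∅.
The set is empty and remains empty for the remaining 4 symbols.
That set has 0 states.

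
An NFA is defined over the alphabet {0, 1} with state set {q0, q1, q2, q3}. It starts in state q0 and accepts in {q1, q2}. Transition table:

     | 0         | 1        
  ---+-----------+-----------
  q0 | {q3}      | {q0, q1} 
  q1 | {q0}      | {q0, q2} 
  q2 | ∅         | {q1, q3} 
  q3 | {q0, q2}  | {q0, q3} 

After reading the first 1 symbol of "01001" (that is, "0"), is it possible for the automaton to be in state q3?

Yes

Start in {q0}.
Read '0': q0→{q3}; now {q3}.
State q3 is in {q3}.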